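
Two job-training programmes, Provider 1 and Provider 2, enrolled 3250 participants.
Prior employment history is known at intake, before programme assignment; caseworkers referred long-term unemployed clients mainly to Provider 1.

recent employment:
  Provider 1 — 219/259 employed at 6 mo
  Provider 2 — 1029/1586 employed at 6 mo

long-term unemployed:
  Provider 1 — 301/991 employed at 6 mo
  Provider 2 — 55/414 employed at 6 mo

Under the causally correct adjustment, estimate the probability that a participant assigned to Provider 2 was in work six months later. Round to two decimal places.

0.43

Within every prior employment history level Provider 1 has the higher rate, yet pooled Provider 2 does — Simpson's reversal.
Nothing the programme does changes prior employment history; the imbalance is an allocation artefact. With prior employment history also predicting the outcome, the pooled figure is confounded, and the within-stratum comparison is the causal one.
Standardising Provider 2 to the population prior employment history mix: 0.568·1029/1586 + 0.432·55/414 = 0.426.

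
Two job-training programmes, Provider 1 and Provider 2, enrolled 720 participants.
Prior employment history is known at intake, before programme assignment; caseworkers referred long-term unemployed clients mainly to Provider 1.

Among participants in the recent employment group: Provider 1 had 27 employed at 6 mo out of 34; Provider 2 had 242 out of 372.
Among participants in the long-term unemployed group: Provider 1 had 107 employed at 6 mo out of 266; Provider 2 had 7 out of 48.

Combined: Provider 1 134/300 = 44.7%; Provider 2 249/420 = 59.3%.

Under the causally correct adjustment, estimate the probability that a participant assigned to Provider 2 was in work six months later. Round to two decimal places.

Prior employment history satisfies the back-door criterion: it is not a descendant of the programme, and it blocks the spurious path from programme to outcome. Adjusting for it (i.e., using the within-prior employment history rates) gives the causal effect.
Standardising Provider 2 to the population prior employment history mix: 0.564·242/372 + 0.436·7/48 = 0.430.

0.43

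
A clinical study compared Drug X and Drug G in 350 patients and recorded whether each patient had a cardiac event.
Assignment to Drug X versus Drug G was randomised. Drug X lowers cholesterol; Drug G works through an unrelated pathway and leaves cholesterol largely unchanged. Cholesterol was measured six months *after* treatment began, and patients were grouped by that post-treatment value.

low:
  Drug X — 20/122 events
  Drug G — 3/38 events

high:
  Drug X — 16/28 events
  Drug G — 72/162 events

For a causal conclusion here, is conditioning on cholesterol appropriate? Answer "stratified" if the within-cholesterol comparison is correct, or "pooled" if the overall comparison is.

The stratified and pooled comparisons disagree (Drug G wins within each cholesterol; Drug X wins overall), so the answer turns on the causal role of cholesterol.
Cholesterol here is a post-treatment variable shaped by the drug; conditioning on it would introduce bias rather than remove it. The overall comparison is the causal one.
Pooled: Drug X 24.0% vs Drug G 37.5%; Drug X is lower overall.

pooled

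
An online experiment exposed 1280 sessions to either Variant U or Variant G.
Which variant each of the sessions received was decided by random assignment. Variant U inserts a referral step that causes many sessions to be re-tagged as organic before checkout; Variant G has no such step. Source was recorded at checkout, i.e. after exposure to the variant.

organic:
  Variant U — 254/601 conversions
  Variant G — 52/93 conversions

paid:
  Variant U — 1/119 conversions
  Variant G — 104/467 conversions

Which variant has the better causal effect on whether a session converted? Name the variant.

Variant U

Because the variant influences traffic source, traffic source is a post-treatment mediator, not a confounder. Stratifying on it would bias the estimate; the causal effect is the crude pooled difference.
Pooled: Variant U 35.4% vs Variant G 27.9%; Variant U is higher overall.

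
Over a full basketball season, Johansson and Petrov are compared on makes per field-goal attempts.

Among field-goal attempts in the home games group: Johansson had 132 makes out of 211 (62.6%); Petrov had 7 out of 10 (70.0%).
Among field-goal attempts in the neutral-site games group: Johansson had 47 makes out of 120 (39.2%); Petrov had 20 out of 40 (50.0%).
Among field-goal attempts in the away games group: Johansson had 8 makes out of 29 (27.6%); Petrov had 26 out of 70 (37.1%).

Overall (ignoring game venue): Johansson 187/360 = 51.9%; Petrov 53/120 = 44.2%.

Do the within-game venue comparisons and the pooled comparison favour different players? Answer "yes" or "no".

Within each game venue level (home games 62.6% vs 70.0%; neutral-site games 39.2% vs 50.0%; away games 27.6% vs 37.1%), Petrov has the higher rate every time. Pooled: 51.9% vs 44.2% — Johansson has the higher rate overall. The two comparisons disagree.

yes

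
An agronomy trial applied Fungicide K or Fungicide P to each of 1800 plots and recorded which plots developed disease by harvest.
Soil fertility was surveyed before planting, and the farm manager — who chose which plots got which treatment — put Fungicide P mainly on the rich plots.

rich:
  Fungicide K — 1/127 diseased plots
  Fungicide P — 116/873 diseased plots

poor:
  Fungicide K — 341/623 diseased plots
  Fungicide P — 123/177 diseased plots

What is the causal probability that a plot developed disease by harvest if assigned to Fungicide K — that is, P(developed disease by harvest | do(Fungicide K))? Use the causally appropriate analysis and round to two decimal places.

The stratified and pooled comparisons disagree (Fungicide K wins within each soil fertility; Fungicide P wins overall), so the answer turns on the causal role of soil fertility.
Since soil fertility is a pre-existing factor (not a product of the fungicide) and it affects the outcome on its own, it is a confounder. The stratified rates, not the pooled rate, identify the causal effect.
Standardising Fungicide K to the population soil fertility mix: 0.556·1/127 + 0.444·341/623 = 0.248.

0.25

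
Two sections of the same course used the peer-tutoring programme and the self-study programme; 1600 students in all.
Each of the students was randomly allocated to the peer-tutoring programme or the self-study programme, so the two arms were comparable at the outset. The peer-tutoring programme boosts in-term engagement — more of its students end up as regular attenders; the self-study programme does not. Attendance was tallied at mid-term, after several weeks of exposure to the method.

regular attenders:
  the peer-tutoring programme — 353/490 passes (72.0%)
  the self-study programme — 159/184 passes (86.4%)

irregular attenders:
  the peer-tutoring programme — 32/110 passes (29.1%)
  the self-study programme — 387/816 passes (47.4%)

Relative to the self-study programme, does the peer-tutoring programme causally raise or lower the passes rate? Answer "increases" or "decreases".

increases

The mid-term attendance-specific comparison favours the self-study programme throughout, but the pooled figures favour the peer-tutoring programme. The question is whether to condition on mid-term attendance.
Stratifying would compare teaching methods among students the teaching methods themselves sorted into mid-term attendance groups — a form of selection on an intermediate. The unconditioned pooled rates give the total causal effect.
Pooled: the peer-tutoring programme 64.2% vs the self-study programme 54.6%; the peer-tutoring programme is higher overall.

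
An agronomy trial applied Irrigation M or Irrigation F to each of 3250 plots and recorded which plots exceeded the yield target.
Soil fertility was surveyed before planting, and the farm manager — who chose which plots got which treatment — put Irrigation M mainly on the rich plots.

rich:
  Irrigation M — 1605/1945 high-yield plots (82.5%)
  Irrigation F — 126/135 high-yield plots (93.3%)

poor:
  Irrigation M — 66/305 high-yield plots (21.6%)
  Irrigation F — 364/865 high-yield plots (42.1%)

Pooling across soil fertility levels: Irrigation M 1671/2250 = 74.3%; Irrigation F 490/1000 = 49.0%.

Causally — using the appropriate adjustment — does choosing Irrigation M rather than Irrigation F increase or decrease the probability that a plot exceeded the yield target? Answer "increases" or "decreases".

decreases

The imbalance in soil fertility arose from how plots were allocated, not from anything the irrigation did; and soil fertility independently affects the outcome. The pooled gap is confounded — condition on soil fertility.
Within each level — rich: 82.5% vs 93.3%; poor: 21.6% vs 42.1% — Irrigation F is higher every time.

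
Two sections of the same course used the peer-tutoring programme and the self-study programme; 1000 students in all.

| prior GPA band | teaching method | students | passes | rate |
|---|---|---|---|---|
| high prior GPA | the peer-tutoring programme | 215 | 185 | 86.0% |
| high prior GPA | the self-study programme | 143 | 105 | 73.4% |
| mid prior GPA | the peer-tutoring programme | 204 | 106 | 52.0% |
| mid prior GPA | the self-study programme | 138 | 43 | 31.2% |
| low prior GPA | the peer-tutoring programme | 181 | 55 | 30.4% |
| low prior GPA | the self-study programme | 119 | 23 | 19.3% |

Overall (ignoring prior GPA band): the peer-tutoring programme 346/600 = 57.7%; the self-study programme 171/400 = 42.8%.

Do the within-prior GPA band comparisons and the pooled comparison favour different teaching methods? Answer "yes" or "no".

no

Within each prior GPA band level (high prior GPA 86.0% vs 73.4%; mid prior GPA 52.0% vs 31.2%; low prior GPA 30.4% vs 19.3%), the peer-tutoring programme has the higher rate every time. Pooled: 57.7% vs 42.8% — the peer-tutoring programme has the higher rate overall. They agree.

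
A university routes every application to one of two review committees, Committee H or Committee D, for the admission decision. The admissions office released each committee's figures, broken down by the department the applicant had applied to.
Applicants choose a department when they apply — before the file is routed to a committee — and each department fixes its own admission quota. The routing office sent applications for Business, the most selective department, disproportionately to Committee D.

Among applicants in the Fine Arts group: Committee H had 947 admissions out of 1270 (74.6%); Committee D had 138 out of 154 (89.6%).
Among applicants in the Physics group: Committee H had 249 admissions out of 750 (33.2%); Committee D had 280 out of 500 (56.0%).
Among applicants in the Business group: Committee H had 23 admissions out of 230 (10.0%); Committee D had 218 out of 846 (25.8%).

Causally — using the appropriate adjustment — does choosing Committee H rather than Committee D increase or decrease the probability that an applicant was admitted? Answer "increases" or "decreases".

decreases

Within every department level Committee D has the higher rate, yet pooled Committee H does — Simpson's reversal.
Since department is a pre-existing factor (not a product of the review committee) and it affects the outcome on its own, it is a confounder. The stratified rates, not the pooled rate, identify the causal effect.
Within each level — Fine Arts: 74.6% vs 89.6%; Physics: 33.2% vs 56.0%; Business: 10.0% vs 25.8% — Committee D is higher every time.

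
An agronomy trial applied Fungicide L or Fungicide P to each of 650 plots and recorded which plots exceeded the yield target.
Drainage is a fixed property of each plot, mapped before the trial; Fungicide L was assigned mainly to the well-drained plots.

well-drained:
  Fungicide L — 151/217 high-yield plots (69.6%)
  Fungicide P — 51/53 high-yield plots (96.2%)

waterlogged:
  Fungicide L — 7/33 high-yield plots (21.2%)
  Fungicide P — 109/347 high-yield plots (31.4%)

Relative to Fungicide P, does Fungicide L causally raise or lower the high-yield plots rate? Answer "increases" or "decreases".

Nothing the fungicide does changes field drainage; the imbalance is an allocation artefact. With field drainage also predicting the outcome, the pooled figure is confounded, and the within-stratum comparison is the causal one.
Within each level — well-drained: 69.6% vs 96.2%; waterlogged: 21.2% vs 31.4% — Fungicide P is higher every time.

decreases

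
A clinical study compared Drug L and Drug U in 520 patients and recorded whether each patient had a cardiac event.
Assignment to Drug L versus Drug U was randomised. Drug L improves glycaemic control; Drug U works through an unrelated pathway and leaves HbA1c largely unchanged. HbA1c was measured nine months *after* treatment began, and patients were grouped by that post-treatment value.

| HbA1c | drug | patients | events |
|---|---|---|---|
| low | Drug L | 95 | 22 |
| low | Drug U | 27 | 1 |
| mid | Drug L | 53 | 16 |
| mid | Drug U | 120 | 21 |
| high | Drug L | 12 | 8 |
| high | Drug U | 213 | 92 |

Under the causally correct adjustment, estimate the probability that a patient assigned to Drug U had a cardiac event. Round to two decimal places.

HbA1c is downstream of the drug. One should not condition on a consequence of treatment, so the overall rates are the right comparison.
So P(outcome | do(Drug U)) is just the pooled rate for Drug U: 114/360 = 0.317.

0.32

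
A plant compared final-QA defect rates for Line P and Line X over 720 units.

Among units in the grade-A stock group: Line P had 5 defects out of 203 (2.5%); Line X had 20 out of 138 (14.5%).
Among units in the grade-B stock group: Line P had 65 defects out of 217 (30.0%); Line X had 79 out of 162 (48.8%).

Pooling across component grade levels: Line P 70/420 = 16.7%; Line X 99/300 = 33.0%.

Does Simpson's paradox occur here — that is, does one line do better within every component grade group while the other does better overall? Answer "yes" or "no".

no

Within each component grade level (grade-A stock 2.5% vs 14.5%; grade-B stock 30.0% vs 48.8%), Line P has the lower rate every time. Pooled: 16.7% vs 33.0% — Line P has the lower rate overall. They agree.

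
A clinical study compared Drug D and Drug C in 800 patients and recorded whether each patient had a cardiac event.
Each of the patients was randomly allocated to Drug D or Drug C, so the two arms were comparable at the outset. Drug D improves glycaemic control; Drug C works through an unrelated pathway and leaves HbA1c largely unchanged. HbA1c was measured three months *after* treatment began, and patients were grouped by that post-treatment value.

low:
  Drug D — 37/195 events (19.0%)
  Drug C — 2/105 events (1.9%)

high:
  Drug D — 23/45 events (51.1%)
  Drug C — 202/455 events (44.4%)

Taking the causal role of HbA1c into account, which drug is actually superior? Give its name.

Drug D

The stratified and pooled comparisons disagree (Drug C wins within each HbA1c; Drug D wins overall), so the answer turns on the causal role of HbA1c.
Stratifying would compare drugs among patients the drugs themselves sorted into HbA1c groups — a form of selection on an intermediate. The unconditioned pooled rates give the total causal effect.
Pooled: Drug D 25.0% vs Drug C 36.4%; Drug D is lower overall.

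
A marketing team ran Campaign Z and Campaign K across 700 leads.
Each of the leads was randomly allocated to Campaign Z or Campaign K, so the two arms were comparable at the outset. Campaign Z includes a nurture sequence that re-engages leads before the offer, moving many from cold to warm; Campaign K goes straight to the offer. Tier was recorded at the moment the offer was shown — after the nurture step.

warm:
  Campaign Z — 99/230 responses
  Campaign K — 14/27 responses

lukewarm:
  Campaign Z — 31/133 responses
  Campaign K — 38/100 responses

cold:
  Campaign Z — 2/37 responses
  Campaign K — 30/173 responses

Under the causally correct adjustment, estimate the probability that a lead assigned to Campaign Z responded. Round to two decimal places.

The engagement tier-specific comparison favours Campaign K throughout, but the pooled figures favour Campaign Z. The question is whether to condition on engagement tier.
The distribution of engagement tier is itself part of what the campaign does — it is an intermediate outcome. Holding it fixed would remove that part of the effect; the total effect is the pooled difference.
So P(outcome | do(Campaign Z)) is just the pooled rate for Campaign Z: 132/400 = 0.330.

0.33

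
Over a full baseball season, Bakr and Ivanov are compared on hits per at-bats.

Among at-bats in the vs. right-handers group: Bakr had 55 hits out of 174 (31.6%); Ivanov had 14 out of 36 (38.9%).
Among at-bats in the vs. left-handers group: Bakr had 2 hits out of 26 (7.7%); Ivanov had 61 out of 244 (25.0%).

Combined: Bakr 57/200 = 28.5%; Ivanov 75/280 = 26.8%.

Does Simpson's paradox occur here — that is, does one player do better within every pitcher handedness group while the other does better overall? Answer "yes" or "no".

Within each pitcher handedness level (vs. right-handers 31.6% vs 38.9%; vs. left-handers 7.7% vs 25.0%), Ivanov has the higher rate every time. Pooled: 28.5% vs 26.8% — Bakr has the higher rate overall. The two comparisons disagree.

yes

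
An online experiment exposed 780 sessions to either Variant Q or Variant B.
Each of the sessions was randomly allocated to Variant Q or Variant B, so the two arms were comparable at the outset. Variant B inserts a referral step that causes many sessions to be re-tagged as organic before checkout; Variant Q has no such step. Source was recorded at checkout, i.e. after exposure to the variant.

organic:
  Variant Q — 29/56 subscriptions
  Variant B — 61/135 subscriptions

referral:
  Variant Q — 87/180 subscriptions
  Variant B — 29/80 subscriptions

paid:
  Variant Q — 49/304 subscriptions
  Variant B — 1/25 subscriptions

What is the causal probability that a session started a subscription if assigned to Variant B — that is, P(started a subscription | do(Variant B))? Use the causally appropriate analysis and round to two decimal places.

0.38

Because the variant influences traffic source, traffic source is a post-treatment mediator, not a confounder. Stratifying on it would bias the estimate; the causal effect is the crude pooled difference.
So P(outcome | do(Variant B)) is just the pooled rate for Variant B: 91/240 = 0.379.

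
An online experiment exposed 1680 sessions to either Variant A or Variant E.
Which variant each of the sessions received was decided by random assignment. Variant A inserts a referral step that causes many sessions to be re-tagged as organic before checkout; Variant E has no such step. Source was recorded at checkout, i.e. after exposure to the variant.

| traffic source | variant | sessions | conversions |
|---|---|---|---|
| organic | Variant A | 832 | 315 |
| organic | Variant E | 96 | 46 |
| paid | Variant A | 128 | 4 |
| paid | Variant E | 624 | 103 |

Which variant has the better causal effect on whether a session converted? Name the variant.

Traffic source lies on the pathway variant → traffic source → outcome, so adjusting for it blocks the indirect effect. For the total causal effect of variant, use the unadjusted pooled rates.
Pooled: Variant A 33.2% vs Variant E 20.7%; Variant A is higher overall.

Variant A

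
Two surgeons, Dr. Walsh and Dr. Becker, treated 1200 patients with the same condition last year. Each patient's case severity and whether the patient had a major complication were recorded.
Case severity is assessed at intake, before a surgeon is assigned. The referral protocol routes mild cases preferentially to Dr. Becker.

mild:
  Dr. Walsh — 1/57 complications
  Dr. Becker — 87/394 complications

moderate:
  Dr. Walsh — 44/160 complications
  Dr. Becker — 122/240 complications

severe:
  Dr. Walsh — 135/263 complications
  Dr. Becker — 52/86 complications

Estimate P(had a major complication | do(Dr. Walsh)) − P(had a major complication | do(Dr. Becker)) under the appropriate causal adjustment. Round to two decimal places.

Here case severity is a common cause — it drives both which surgeon a case falls under and the outcome. The crude comparison mixes populations; the stratum-specific rates are the causally relevant ones.
Adjusting over the population distribution of case severity: 0.376·(0.018−0.221) + 0.333·(0.275−0.508) + 0.291·(0.513−0.605) = -0.181.

-0.18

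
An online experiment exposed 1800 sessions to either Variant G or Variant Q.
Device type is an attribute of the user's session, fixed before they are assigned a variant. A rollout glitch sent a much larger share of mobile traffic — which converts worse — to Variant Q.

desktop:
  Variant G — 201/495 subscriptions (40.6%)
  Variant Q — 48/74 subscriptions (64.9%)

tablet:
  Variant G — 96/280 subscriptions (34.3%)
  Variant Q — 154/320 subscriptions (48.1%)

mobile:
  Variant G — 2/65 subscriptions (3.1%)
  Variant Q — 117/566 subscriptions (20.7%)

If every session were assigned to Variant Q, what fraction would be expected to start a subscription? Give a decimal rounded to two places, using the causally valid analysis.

The stratified and pooled comparisons disagree (Variant Q wins within each device type; Variant G wins overall), so the answer turns on the causal role of device type.
Device type satisfies the back-door criterion: it is not a descendant of the variant, and it blocks the spurious path from variant to outcome. Adjusting for it (i.e., using the within-device type rates) gives the causal effect.
Standardising Variant Q to the population device type mix: 0.316·48/74 + 0.333·154/320 + 0.351·117/566 = 0.438.

0.44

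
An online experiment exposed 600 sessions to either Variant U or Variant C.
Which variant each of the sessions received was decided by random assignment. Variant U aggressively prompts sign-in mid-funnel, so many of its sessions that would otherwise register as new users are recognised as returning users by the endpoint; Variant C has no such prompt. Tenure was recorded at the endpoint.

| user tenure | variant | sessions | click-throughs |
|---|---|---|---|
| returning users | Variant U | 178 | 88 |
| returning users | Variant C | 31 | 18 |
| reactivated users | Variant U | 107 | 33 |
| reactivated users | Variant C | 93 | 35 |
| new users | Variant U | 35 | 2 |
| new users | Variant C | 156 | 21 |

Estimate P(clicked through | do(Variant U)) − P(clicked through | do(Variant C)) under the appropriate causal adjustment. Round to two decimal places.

+0.12

The user tenure-specific comparison favours Variant C throughout, but the pooled figures favour Variant U. The question is whether to condition on user tenure.
User tenure lies on the pathway variant → user tenure → outcome, so adjusting for it blocks the indirect effect. For the total causal effect of variant, use the unadjusted pooled rates.
The causal difference is the pooled difference: 0.384 − 0.264 = +0.120.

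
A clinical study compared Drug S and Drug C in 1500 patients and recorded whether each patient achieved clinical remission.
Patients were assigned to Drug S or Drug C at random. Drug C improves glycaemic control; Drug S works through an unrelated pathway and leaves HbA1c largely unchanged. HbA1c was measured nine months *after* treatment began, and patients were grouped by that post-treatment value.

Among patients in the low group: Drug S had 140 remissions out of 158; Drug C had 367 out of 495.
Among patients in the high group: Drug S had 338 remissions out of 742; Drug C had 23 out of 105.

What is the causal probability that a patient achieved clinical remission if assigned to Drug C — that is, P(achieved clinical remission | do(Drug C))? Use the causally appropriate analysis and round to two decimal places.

0.65

The distribution of HbA1c is itself part of what the drug does — it is an intermediate outcome. Holding it fixed would remove that part of the effect; the total effect is the pooled difference.
So P(outcome | do(Drug C)) is just the pooled rate for Drug C: 390/600 = 0.650.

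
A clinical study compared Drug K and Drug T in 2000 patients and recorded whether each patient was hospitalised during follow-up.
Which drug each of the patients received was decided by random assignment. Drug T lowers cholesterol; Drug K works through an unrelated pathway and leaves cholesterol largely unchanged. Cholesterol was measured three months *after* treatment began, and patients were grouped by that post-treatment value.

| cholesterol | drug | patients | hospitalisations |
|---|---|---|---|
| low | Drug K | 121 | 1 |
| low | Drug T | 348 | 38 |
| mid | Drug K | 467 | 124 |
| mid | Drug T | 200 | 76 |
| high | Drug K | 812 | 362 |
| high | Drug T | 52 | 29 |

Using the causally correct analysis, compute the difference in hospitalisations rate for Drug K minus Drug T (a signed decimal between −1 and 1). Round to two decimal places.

+0.11

The stratified and pooled comparisons disagree (Drug K wins within each cholesterol; Drug T wins overall), so the answer turns on the causal role of cholesterol.
Cholesterol here is a post-treatment variable shaped by the drug; conditioning on it would introduce bias rather than remove it. The overall comparison is the causal one.
The causal difference is the pooled difference: 0.348 − 0.238 = +0.110.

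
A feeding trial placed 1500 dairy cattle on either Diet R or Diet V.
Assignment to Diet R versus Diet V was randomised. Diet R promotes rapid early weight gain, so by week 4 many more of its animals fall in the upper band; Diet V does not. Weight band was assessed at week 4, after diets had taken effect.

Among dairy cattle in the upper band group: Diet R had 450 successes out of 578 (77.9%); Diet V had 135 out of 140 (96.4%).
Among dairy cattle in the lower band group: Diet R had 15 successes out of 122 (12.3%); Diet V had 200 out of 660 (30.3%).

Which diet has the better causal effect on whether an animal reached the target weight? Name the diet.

Diet R

The week-4 weight band-specific comparison favours Diet V throughout, but the pooled figures favour Diet R. The question is whether to condition on week-4 weight band.
Week-4 weight band lies on the pathway diet → week-4 weight band → outcome, so adjusting for it blocks the indirect effect. For the total causal effect of diet, use the unadjusted pooled rates.
Pooled: Diet R 66.4% vs Diet V 41.9%; Diet R is higher overall.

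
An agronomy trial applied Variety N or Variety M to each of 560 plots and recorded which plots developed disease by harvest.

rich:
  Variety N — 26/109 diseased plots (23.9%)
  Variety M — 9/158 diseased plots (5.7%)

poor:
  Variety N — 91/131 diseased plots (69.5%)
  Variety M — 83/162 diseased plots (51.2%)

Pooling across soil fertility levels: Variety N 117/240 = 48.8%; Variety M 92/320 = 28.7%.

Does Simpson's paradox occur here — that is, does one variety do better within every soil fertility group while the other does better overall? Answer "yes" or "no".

Within each soil fertility level (rich 23.9% vs 5.7%; poor 69.5% vs 51.2%), Variety M has the lower rate every time. Pooled: 48.8% vs 28.7% — Variety M has the lower rate overall. They agree.

no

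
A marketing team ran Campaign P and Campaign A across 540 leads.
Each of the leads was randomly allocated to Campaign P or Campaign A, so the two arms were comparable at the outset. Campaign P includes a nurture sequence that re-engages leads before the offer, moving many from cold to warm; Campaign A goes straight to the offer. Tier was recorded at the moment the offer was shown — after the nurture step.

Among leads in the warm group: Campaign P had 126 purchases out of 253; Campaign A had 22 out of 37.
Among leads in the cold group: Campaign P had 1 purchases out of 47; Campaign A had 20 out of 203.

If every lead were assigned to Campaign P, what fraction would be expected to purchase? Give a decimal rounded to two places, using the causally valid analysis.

0.42

The stratified and pooled comparisons disagree (Campaign A wins within each engagement tier; Campaign P wins overall), so the answer turns on the causal role of engagement tier.
Engagement tier lies on the pathway campaign → engagement tier → outcome, so adjusting for it blocks the indirect effect. For the total causal effect of campaign, use the unadjusted pooled rates.
So P(outcome | do(Campaign P)) is just the pooled rate for Campaign P: 127/300 = 0.423.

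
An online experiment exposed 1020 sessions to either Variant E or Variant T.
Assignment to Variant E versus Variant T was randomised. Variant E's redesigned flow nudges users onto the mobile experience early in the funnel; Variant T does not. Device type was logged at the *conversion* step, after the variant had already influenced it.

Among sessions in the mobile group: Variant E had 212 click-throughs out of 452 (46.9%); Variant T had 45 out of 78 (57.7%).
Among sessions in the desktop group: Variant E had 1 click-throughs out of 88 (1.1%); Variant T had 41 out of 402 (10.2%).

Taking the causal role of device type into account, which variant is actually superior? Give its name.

The device type-specific comparison favours Variant T throughout, but the pooled figures favour Variant E. The question is whether to condition on device type.
Device type is downstream of the variant. One should not condition on a consequence of treatment, so the overall rates are the right comparison.
Pooled: Variant E 39.4% vs Variant T 17.9%; Variant E is higher overall.

Variant E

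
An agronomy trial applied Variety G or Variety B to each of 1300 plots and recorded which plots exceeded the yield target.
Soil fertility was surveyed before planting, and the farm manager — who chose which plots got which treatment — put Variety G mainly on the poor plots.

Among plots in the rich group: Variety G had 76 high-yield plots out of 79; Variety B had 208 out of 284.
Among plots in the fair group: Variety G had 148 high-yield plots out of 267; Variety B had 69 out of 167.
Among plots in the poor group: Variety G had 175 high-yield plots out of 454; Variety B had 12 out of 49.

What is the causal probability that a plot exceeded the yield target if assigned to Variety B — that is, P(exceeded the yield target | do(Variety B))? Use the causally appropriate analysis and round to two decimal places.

0.44

Since soil fertility is a pre-existing factor (not a product of the variety) and it affects the outcome on its own, it is a confounder. The stratified rates, not the pooled rate, identify the causal effect.
Standardising Variety B to the population soil fertility mix: 0.279·208/284 + 0.334·69/167 + 0.387·12/49 = 0.437.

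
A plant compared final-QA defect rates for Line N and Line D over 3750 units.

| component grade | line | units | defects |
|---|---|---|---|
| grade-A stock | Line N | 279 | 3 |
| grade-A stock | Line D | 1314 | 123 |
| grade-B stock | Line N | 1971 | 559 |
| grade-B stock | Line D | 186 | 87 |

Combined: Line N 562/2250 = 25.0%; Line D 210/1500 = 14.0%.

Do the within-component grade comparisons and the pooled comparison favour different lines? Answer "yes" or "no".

yes

Within each component grade level (grade-A stock 1.1% vs 9.4%; grade-B stock 28.4% vs 46.8%), Line N has the lower rate every time. Pooled: 25.0% vs 14.0% — Line D has the lower rate overall. The two comparisons disagree.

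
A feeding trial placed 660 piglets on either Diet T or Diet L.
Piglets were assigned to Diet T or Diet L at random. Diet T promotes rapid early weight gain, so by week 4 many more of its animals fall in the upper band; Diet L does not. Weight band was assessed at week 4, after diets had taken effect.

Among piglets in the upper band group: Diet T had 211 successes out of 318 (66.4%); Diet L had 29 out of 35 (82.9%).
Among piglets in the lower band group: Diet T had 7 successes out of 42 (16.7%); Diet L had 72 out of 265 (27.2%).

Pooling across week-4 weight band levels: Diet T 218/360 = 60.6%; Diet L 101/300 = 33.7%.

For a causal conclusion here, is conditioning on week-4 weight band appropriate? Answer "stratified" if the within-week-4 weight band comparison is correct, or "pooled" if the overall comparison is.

pooled

Week-4 weight band is recorded after the diet and is itself shifted by it — it sits on the causal path from diet to outcome. Conditioning on a mediator would strip out part of the effect we want; the pooled comparison gives the total causal effect.
Pooled: Diet T 60.6% vs Diet L 33.7%; Diet T is higher overall.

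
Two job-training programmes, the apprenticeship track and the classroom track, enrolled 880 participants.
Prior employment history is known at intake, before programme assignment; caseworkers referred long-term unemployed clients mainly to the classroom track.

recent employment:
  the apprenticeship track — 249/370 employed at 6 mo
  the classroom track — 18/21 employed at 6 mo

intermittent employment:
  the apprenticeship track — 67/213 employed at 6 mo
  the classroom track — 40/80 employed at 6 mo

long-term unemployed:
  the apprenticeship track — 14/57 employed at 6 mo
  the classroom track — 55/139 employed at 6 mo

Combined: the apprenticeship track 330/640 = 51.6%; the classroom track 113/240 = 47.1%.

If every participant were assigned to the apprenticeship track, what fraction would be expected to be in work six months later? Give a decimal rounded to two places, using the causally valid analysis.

the classroom track is higher inside every prior employment history stratum but the apprenticeship track is higher in aggregate. Whether to stratify depends on how prior employment history relates to the programme.
Here prior employment history is a common cause — it drives both which programme a case falls under and the outcome. The crude comparison mixes populations; the stratum-specific rates are the causally relevant ones.
Standardising the apprenticeship track to the population prior employment history mix: 0.444·249/370 + 0.333·67/213 + 0.223·14/57 = 0.458.

0.46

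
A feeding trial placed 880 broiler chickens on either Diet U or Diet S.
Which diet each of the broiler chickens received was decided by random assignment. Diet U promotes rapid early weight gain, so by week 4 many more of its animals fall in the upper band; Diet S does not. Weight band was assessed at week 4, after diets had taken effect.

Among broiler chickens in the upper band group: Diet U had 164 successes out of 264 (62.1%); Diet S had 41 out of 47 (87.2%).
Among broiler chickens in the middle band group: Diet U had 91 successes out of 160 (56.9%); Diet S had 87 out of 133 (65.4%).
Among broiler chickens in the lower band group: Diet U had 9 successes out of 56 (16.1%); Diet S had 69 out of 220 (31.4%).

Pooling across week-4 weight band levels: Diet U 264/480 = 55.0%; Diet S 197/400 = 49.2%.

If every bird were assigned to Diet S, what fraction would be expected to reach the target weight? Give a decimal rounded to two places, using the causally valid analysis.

Week-4 weight band here is a post-treatment variable shaped by the diet; conditioning on it would introduce bias rather than remove it. The overall comparison is the causal one.
So P(outcome | do(Diet S)) is just the pooled rate for Diet S: 197/400 = 0.492.

0.49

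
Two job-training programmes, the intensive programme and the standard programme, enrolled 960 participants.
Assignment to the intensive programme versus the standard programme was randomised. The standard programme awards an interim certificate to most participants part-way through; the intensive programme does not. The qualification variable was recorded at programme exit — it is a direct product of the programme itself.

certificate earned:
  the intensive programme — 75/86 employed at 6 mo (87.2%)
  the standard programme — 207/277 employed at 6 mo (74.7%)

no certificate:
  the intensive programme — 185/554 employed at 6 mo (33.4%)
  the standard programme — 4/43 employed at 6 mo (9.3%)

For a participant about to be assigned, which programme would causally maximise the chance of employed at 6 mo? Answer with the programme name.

the standard programme

Qualification attained during the programme is downstream of the programme. One should not condition on a consequence of treatment, so the overall rates are the right comparison.
Pooled: the intensive programme 40.6% vs the standard programme 65.9%; the standard programme is higher overall.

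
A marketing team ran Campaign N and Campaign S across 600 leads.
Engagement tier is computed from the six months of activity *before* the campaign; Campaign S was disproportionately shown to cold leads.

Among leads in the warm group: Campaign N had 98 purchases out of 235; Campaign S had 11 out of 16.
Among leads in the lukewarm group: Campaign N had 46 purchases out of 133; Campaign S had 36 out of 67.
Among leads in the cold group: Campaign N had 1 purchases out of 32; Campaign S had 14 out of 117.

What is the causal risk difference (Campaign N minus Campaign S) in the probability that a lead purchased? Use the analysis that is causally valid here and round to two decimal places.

Within every engagement tier level Campaign S has the higher rate, yet pooled Campaign N does — Simpson's reversal.
Here engagement tier is a common cause — it drives both which campaign a case falls under and the outcome. The crude comparison mixes populations; the stratum-specific rates are the causally relevant ones.
Adjusting over the population distribution of engagement tier: 0.418·(0.417−0.688) + 0.333·(0.346−0.537) + 0.248·(0.031−0.120) = -0.199.

-0.20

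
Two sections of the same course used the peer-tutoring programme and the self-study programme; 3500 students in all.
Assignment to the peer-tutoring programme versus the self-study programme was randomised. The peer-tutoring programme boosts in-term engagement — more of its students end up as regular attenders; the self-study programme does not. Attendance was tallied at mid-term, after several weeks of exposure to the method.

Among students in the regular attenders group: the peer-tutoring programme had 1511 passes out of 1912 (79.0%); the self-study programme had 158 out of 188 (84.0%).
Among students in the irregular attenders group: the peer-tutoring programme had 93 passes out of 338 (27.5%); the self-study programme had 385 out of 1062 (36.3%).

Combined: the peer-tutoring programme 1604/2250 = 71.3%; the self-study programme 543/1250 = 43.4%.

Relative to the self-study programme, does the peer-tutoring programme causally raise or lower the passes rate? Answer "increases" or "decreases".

increases

Within every mid-term attendance level the self-study programme has the higher rate, yet pooled the peer-tutoring programme does — Simpson's reversal.
The distribution of mid-term attendance is itself part of what the teaching method does — it is an intermediate outcome. Holding it fixed would remove that part of the effect; the total effect is the pooled difference.
Pooled: the peer-tutoring programme 71.3% vs the self-study programme 43.4%; the peer-tutoring programme is higher overall.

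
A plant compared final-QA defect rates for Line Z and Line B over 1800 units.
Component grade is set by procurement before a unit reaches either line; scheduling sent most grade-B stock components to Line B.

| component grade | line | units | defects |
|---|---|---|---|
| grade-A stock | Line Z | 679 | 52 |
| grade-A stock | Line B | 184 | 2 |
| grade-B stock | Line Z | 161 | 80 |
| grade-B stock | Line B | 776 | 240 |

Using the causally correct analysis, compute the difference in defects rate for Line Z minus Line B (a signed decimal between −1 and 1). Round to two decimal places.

+0.13

The component grade-specific comparison favours Line B throughout, but the pooled figures favour Line Z. The question is whether to condition on component grade.
Here component grade is a common cause — it drives both which line a case falls under and the outcome. The crude comparison mixes populations; the stratum-specific rates are the causally relevant ones.
Adjusting over the population distribution of component grade: 0.479·(0.077−0.011) + 0.521·(0.497−0.309) = +0.129.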